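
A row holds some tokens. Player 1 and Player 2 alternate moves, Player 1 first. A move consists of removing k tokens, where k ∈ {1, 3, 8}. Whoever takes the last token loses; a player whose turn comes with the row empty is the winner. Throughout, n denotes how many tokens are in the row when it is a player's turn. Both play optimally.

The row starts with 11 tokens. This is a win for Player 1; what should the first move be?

Positions with no move are W. A position that does have a move is losing for the player to move precisely when every available move leads to a winning position for the opponent. Fill in the labels:
n=0: no move; the opponent has just taken the last token and therefore loses → W
n=1: L (sole option 0(W) is W)
n=2: W (go to 1, an L position)
n=3: L (options 2(W), 0(W) are all W)
n=4: W (go to 3, an L position)
n=5: L (options 4(W), 2(W) are all W)
n=6: W (go to 5, an L position)
n=7: L (options 6(W), 4(W) are all W)
n=8: W (go to 7, an L position)
n=9: W (go to 1, an L position)
n=10: W (go to 7, an L position)
n=11: W (go to 3, an L position)
From 11, the L positions reachable in one move are: 3.

Remove 8, leaving 3.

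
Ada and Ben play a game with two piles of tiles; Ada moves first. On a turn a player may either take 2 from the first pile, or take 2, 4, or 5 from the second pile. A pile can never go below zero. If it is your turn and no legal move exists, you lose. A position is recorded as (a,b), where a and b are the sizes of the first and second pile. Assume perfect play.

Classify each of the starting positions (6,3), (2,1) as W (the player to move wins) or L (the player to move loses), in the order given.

(6,3): L, (2,1): W

Positions with no move are L. A position that does have a move is losing for the player to move precisely when every available move leads to a winning position for the opponent. Fill in the labels:
No move ever increases a pile, so every position that can arise here has a ≤ 6 and b ≤ 3; it is enough to label the cells with 0 ≤ a ≤ 6 and 0 ≤ b ≤ 3.
Every move lowers a or b (never raises either), so fill the grid row by row in increasing a, and left to right within a row: each cell's successors are then already labelled.
      b=0  b=1  b=2  b=3
a=0:    L    L    W    W
a=1:    L    L    W    W
a=2:    W    W    L    L
a=3:    W    W    L    L
a=4:    L    L    W    W
a=5:    L    L    W    W
a=6:    W    W    L    L
Cells with no legal move (terminal, hence L): (0,0), (0,1), (1,0), (1,1).
The remaining L cells, each justified by listing all of its moves:
(2,2): only reaches (0,2)(W), (2,0)(W), all W → L
(2,3): only reaches (0,3)(W), (2,1)(W), all W → L
(3,2): only reaches (1,2)(W), (3,0)(W), all W → L
(3,3): only reaches (1,3)(W), (3,1)(W), all W → L
(4,0): only reaches (2,0)(W), which is W → L
(4,1): only reaches (2,1)(W), which is W → L
(5,0): only reaches (3,0)(W), which is W → L
(5,1): only reaches (3,1)(W), which is W → L
(6,2): only reaches (4,2)(W), (6,0)(W), all W → L
(6,3): only reaches (4,3)(W), (6,1)(W), all W → L
Every other cell has at least one move into one of the L cells above, so it is W.
(6,3): one of the L cells justified above, so L
(2,1): the move to (0,1) reaches an L cell, so W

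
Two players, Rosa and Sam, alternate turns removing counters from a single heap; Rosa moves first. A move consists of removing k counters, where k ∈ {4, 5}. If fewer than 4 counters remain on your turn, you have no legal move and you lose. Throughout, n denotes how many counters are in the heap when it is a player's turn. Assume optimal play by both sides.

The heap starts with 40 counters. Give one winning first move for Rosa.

Classify positions by backward induction: terminal positions (no move available) are L. From any other position, the mover wins iff some move reaches an L.
n=0: no move → L
n=1: no move → L
n=2: no move → L
n=3: no move → L
n=4: W (go to 0, an L position)
n=5: W (go to 1, an L position)
n=6: W (go to 2, an L position)
n=7: W (go to 3, an L position)
n=8: W (go to 3, an L position)
n=9: L (options 5(W), 4(W) are all W)
n=10: L (options 6(W), 5(W) are all W)
n=11: L (options 7(W), 6(W) are all W)
n=12: L (options 8(W), 7(W) are all W)
n=13: W (go to 9, an L position)
n=14: W (go to 10, an L position)
n=15: W (go to 11, an L position)
n=16: W (go to 12, an L position)
n=17: W (go to 12, an L position)
n=18: L (options 14(W), 13(W) are all W)
n=19: L (options 15(W), 14(W) are all W)
n=20: L (options 16(W), 15(W) are all W)
n=21: L (options 17(W), 16(W) are all W)
n=22: W (go to 18, an L position)
n=23: W (go to 19, an L position)
n=24: W (go to 20, an L position)
n=25: W (go to 21, an L position)
n=26: W (go to 21, an L position)
n=27: L (options 23(W), 22(W) are all W)
n=28: L (options 24(W), 23(W) are all W)
n=29: L (options 25(W), 24(W) are all W)
n=30: L (options 26(W), 25(W) are all W)
n=31: W (go to 27, an L position)
n=32: W (go to 28, an L position)
n=33: W (go to 29, an L position)
n=34: W (go to 30, an L position)
n=35: W (go to 30, an L position)
n=36: L (options 32(W), 31(W) are all W)
n=37: L (options 33(W), 32(W) are all W)
n=38: L (options 34(W), 33(W) are all W)
n=39: L (options 35(W), 34(W) are all W)
n=40: W (go to 36, an L position)
From 40, the L positions reachable in one move are: 36.

Remove 4, leaving 36.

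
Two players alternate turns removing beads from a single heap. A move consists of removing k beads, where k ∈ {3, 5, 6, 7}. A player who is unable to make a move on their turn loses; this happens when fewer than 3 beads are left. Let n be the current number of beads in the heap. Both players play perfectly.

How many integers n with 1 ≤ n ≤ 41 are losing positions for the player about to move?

13

Classify positions by backward induction: terminal positions (no move available) are L. From any other position, the mover wins iff some move reaches an L.
n=0: no move → L
n=1: no move → L
n=2: no move → L
n=3: →0(L), so W
n=4: →1(L), so W
n=5: →2(L), so W
n=6: →1(L), so W
n=7: →2(L), so W
n=8: →2(L), so W
n=9: →2(L), so W
n=10: →7(W), 5(W), 4(W), 3(W) — all W, so L
n=11: →8(W), 6(W), 5(W), 4(W) — all W, so L
n=12: →9(W), 7(W), 6(W), 5(W) — all W, so L
n=13: →10(L), so W
n=14: →11(L), so W
n=15: →12(L), so W
n=16: →11(L), so W
n=17: →12(L), so W
n=18: →12(L), so W
n=19: →12(L), so W
n=20: →17(W), 15(W), 14(W), 13(W) — all W, so L
n=21: →18(W), 16(W), 15(W), 14(W) — all W, so L
n=22: →19(W), 17(W), 16(W), 15(W) — all W, so L
n=23: →20(L), so W
n=24: →21(L), so W
n=25: →22(L), so W
n=26: →21(L), so W
n=27: →22(L), so W
n=28: →22(L), so W
n=29: →22(L), so W
n=30: →27(W), 25(W), 24(W), 23(W) — all W, so L
n=31: →28(W), 26(W), 25(W), 24(W) — all W, so L
n=32: →29(W), 27(W), 26(W), 25(W) — all W, so L
n=33: →30(L), so W
n=34: →31(L), so W
n=35: →32(L), so W
n=36: →31(L), so W
n=37: →32(L), so W
n=38: →32(L), so W
n=39: →32(L), so W
n=40: →37(W), 35(W), 34(W), 33(W) — all W, so L
n=41: →38(W), 36(W), 35(W), 34(W) — all W, so L
L entries with 1 ≤ n ≤ 41 (n=0 is outside the asked range and is not counted): n = 1, 2, 10, 11, 12, 20, 21, 22, 30, 31, 32, 40, 41; that makes 13.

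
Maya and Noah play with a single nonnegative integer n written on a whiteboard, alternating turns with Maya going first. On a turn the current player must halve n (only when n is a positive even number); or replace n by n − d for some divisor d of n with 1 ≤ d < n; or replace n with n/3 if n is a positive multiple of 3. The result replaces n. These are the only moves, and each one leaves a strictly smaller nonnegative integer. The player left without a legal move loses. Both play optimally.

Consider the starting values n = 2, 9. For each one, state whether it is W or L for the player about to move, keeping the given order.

2: W, 9: L

Work bottom-up. With no move the player to move loses. Otherwise the position is W if at least one move leads to an L position for the opponent, and L if every move leads to a W.
n=0: no move → L
n=1: no move → L
n=2: W (go to 1, an L position)
n=3: W (go to 1, an L position)
n=4: L (options 2(W), 3(W) are all W)
n=5: W (go to 4, an L position)
n=6: W (go to 4, an L position)
n=7: L (sole option 6(W) is W)
n=8: W (go to 4, an L position)
n=9: L (options 3(W), 6(W), 8(W) are all W)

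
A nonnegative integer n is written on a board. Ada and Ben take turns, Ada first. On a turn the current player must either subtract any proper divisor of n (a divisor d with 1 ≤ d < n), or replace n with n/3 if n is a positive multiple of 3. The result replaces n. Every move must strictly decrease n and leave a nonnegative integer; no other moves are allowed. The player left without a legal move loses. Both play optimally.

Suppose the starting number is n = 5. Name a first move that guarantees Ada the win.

Move to 4.

Build the W/L table. Terminal = L. A non-terminal position is W if it has a move to some L; otherwise it is L.
n=0: no move → L
n=1: no move → L
n=2: W (go to 1, an L position)
n=3: W (go to 1, an L position)
n=4: L (options 2(W), 3(W) are all W)
n=5: W (go to 4, an L position)
From 5, the L positions reachable in one move are: 4.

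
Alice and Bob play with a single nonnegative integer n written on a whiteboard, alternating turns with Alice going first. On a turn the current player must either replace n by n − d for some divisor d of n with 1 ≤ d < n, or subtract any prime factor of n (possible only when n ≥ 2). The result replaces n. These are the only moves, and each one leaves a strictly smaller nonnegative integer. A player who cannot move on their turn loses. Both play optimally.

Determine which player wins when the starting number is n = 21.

Positions with no move are L. A position that does have a move is losing for the player to move precisely when every available move leads to a winning position for the opponent. Fill in the labels:
n=0: no move → L
n=1: no move → L
n=2: reaches L-position 0 → W
n=3: reaches L-position 0 → W
n=4: only reaches 2(W), 3(W), all W → L
n=5: reaches L-position 0 → W
n=6: reaches L-position 4 → W
n=7: reaches L-position 0 → W
n=8: reaches L-position 4 → W
n=9: only reaches 6(W), 8(W), all W → L
n=10: reaches L-position 9 → W
n=11: reaches L-position 0 → W
n=12: reaches L-position 9 → W
n=13: reaches L-position 0 → W
n=14: only reaches 7(W), 12(W), 13(W), all W → L
n=15: reaches L-position 14 → W
n=16: reaches L-position 14 → W
n=17: reaches L-position 0 → W
n=18: reaches L-position 9 → W
n=19: reaches L-position 0 → W
n=20: only reaches 10(W), 15(W), 16(W), 18(W), 19(W), all W → L
n=21: reaches L-position 14 → W
From 21 Alice can move to 14, reaching an L position.

Alice wins.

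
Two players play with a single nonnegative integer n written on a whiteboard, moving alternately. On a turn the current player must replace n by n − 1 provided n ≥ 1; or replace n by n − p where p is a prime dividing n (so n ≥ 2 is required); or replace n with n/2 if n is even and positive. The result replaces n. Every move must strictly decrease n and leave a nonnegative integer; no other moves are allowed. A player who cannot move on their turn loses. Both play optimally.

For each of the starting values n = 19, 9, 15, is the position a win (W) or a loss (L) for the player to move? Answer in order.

19: W, 9: L, 15: W

Work bottom-up. With no move the player to move loses. Otherwise the position is W if at least one move leads to an L position for the opponent, and L if every move leads to a W.
n=0: no move → L
n=1: W (go to 0, an L position)
n=2: W (go to 0, an L position)
n=3: W (go to 0, an L position)
n=4: L (options 2(W), 3(W) are all W)
n=5: W (go to 0, an L position)
n=6: W (go to 4, an L position)
n=7: W (go to 0, an L position)
n=8: W (go to 4, an L position)
n=9: L (options 6(W), 8(W) are all W)
n=10: W (go to 9, an L position)
n=11: W (go to 0, an L position)
n=12: W (go to 9, an L position)
n=13: W (go to 0, an L position)
n=14: L (options 7(W), 12(W), 13(W) are all W)
n=15: W (go to 14, an L position)
n=16: W (go to 14, an L position)
n=17: W (go to 0, an L position)
n=18: W (go to 9, an L position)
n=19: W (go to 0, an L position)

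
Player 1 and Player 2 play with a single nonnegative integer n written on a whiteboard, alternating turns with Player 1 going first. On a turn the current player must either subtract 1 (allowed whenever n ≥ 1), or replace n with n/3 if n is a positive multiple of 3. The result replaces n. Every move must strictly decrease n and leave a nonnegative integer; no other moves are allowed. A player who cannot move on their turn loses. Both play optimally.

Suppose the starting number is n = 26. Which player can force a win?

Player 2 wins.

Build the W/L table. Terminal = L. A non-terminal position is W if it has a move to some L; otherwise it is L.
n=0: no move → L
n=1: →0(L), so W
n=2: →1(W) only, which is W, so L
n=3: →2(L), so W
n=4: →3(W) only, which is W, so L
n=5: →4(L), so W
n=6: →2(L), so W
n=7: →6(W) only, which is W, so L
n=8: →7(L), so W
n=9: →3(W), 8(W) — all W, so L
n=10: →9(L), so W
n=11: →10(W) only, which is W, so L
n=12: →4(L), so W
n=13: →12(W) only, which is W, so L
n=14: →13(L), so W
n=15: →5(W), 14(W) — all W, so L
n=16: →15(L), so W
n=17: →16(W) only, which is W, so L
n=18: →17(L), so W
n=19: →18(W) only, which is W, so L
n=20: →19(L), so W
n=21: →7(L), so W
n=22: →21(W) only, which is W, so L
n=23: →22(L), so W
n=24: →8(W), 23(W) — all W, so L
n=25: →24(L), so W
n=26: →25(W) only, which is W, so L
Every move from 26 reaches a W position, so the mover loses.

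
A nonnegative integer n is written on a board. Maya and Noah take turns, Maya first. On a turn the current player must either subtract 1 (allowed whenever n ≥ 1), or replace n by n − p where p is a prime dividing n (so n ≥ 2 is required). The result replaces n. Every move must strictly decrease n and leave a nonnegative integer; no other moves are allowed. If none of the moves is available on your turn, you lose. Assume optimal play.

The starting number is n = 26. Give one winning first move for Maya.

Move to 24.

Positions with no move are L. A position that does have a move is losing for the player to move precisely when every available move leads to a winning position for the opponent. Fill in the labels:
n=0: no move → L
n=1: reaches L-position 0 → W
n=2: reaches L-position 0 → W
n=3: reaches L-position 0 → W
n=4: only reaches 2(W), 3(W), all W → L
n=5: reaches L-position 0 → W
n=6: reaches L-position 4 → W
n=7: reaches L-position 0 → W
n=8: only reaches 6(W), 7(W), all W → L
n=9: reaches L-position 8 → W
n=10: reaches L-position 8 → W
n=11: reaches L-position 0 → W
n=12: only reaches 9(W), 10(W), 11(W), all W → L
n=13: reaches L-position 0 → W
n=14: reaches L-position 12 → W
n=15: reaches L-position 12 → W
n=16: only reaches 14(W), 15(W), all W → L
n=17: reaches L-position 0 → W
n=18: reaches L-position 16 → W
n=19: reaches L-position 0 → W
n=20: only reaches 15(W), 18(W), 19(W), all W → L
n=21: reaches L-position 20 → W
n=22: reaches L-position 20 → W
n=23: reaches L-position 0 → W
n=24: only reaches 21(W), 22(W), 23(W), all W → L
n=25: reaches L-position 20 → W
n=26: reaches L-position 24 → W
From 26, the L positions reachable in one move are: 24.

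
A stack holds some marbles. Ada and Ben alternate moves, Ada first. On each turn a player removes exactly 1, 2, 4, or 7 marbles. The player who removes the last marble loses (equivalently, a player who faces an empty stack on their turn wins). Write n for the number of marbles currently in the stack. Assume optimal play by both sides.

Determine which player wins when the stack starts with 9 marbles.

Classify positions by backward induction: terminal positions (no move available) are W. From any other position, the mover wins iff some move reaches an L.
n=0: no move; the opponent has just taken the last marble and therefore loses → W
n=1: the only move is to 0(W), a W ⇒ L
n=2: can move to 1, which is L ⇒ W
n=3: can move to 1, which is L ⇒ W
n=4: moves to 3(W), 2(W), 0(W); every one is W ⇒ L
n=5: can move to 4, which is L ⇒ W
n=6: can move to 4, which is L ⇒ W
n=7: moves to 6(W), 5(W), 3(W), 0(W); every one is W ⇒ L
n=8: can move to 7, which is L ⇒ W
n=9: can move to 7, which is L ⇒ W
The starting position 9 is W: Ada should remove 2, leaving 7, handing over an L position.

Ada wins.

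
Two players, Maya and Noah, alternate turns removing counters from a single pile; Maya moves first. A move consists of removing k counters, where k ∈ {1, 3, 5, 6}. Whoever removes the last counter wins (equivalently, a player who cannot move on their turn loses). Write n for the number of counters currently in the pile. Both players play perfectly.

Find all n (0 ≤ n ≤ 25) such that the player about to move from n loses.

0, 2, 4, 11, 13, 15, 22, 24

Use the standard recursion: the mover loses at a terminal position; elsewhere, the mover wins exactly when some move hands the opponent an L position.
n=0: no move → L
n=1: →0(L), so W
n=2: →1(W) only, which is W, so L
n=3: →2(L), so W
n=4: →3(W), 1(W) — all W, so L
n=5: →4(L), so W
n=6: →0(L), so W
n=7: →4(L), so W
n=8: →2(L), so W
n=9: →4(L), so W
n=10: →4(L), so W
n=11: →10(W), 8(W), 6(W), 5(W) — all W, so L
n=12: →11(L), so W
n=13: →12(W), 10(W), 8(W), 7(W) — all W, so L
n=14: →13(L), so W
n=15: →14(W), 12(W), 10(W), 9(W) — all W, so L
n=16: →15(L), so W
n=17: →11(L), so W
n=18: →15(L), so W
n=19: →13(L), so W
n=20: →15(L), so W
n=21: →15(L), so W
n=22: →21(W), 19(W), 17(W), 16(W) — all W, so L
n=23: →22(L), so W
n=24: →23(W), 21(W), 19(W), 18(W) — all W, so L
n=25: →24(L), so W
Reading off the rows marked L gives the requested list; there are 8 such values of n.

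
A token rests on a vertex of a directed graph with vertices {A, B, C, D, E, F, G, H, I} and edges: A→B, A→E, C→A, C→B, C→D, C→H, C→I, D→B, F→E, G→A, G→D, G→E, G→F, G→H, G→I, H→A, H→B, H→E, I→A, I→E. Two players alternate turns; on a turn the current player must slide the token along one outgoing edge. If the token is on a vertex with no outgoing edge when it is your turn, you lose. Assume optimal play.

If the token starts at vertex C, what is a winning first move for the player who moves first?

Move to B.

Classify positions by backward induction: terminal positions (no move available) are L. From any other position, the mover wins iff some move reaches an L.
Every edge goes from a vertex to one that appears earlier in the order E, B, A, I, H, F, D, G, C, so processing vertices in that order labels each vertex after all of its successors.
E: no outgoing edge → L
B: no outgoing edge → L
A: reaches L-position B → W
I: reaches L-position E → W
H: reaches L-position B → W
F: reaches L-position E → W
D: reaches L-position B → W
G: reaches L-position E → W
C: reaches L-position B → W
From C, the L positions reachable in one move are: B.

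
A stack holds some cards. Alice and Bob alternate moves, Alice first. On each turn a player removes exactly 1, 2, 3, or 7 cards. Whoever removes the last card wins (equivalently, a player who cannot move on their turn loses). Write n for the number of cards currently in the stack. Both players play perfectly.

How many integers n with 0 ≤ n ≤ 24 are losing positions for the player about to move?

Label each position W (a win for the player to move) or L (a loss). A position with no legal move is L; any other position is W exactly when some move reaches an L, and L when every move reaches a W.
n=0: no move → L
n=1: →0(L), so W
n=2: →0(L), so W
n=3: →0(L), so W
n=4: →3(W), 2(W), 1(W) — all W, so L
n=5: →4(L), so W
n=6: →4(L), so W
n=7: →4(L), so W
n=8: →7(W), 6(W), 5(W), 1(W) — all W, so L
n=9: →8(L), so W
n=10: →8(L), so W
n=11: →8(L), so W
n=12: →11(W), 10(W), 9(W), 5(W) — all W, so L
n=13: →12(L), so W
n=14: →12(L), so W
n=15: →12(L), so W
n=16: →15(W), 14(W), 13(W), 9(W) — all W, so L
n=17: →16(L), so W
n=18: →16(L), so W
n=19: →16(L), so W
n=20: →19(W), 18(W), 17(W), 13(W) — all W, so L
n=21: →20(L), so W
n=22: →20(L), so W
n=23: →20(L), so W
n=24: →23(W), 22(W), 21(W), 17(W) — all W, so L
L entries with 0 ≤ n ≤ 24: n = 0, 4, 8, 12, 16, 20, 24; that makes 7.

7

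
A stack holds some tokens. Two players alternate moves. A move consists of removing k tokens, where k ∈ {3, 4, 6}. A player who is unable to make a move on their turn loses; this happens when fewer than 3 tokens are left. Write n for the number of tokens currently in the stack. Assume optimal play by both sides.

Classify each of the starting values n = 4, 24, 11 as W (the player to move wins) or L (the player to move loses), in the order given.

Label each position W (a win for the player to move) or L (a loss). A position with no legal move is L; any other position is W exactly when some move reaches an L, and L when every move reaches a W.
n=0: no move → L
n=1: no move → L
n=2: no move → L
n=3: can move to 0, which is L ⇒ W
n=4: can move to 1, which is L ⇒ W
n=5: can move to 2, which is L ⇒ W
n=6: can move to 2, which is L ⇒ W
n=7: can move to 1, which is L ⇒ W
n=8: can move to 2, which is L ⇒ W
n=9: moves to 6(W), 5(W), 3(W); every one is W ⇒ L
n=10: moves to 7(W), 6(W), 4(W); every one is W ⇒ L
n=11: moves to 8(W), 7(W), 5(W); every one is W ⇒ L
n=12: can move to 9, which is L ⇒ W
n=13: can move to 10, which is L ⇒ W
n=14: can move to 11, which is L ⇒ W
n=15: can move to 11, which is L ⇒ W
n=16: can move to 10, which is L ⇒ W
n=17: can move to 11, which is L ⇒ W
n=18: moves to 15(W), 14(W), 12(W); every one is W ⇒ L
n=19: moves to 16(W), 15(W), 13(W); every one is W ⇒ L
n=20: moves to 17(W), 16(W), 14(W); every one is W ⇒ L
n=21: can move to 18, which is L ⇒ W
n=22: can move to 19, which is L ⇒ W
n=23: can move to 20, which is L ⇒ W
n=24: can move to 20, which is L ⇒ W

4: W, 24: W, 11: L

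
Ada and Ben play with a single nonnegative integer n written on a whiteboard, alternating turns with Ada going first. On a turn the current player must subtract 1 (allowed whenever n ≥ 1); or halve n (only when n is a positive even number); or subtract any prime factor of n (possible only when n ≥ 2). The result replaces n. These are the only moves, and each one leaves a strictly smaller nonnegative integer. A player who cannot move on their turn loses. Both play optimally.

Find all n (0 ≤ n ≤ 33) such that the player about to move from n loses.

0, 4, 9, 14, 20, 24, 30

Use the standard recursion: the mover loses at a terminal position; elsewhere, the mover wins exactly when some move hands the opponent an L position.
n=0: no move → L
n=1: W (go to 0, an L position)
n=2: W (go to 0, an L position)
n=3: W (go to 0, an L position)
n=4: L (options 2(W), 3(W) are all W)
n=5: W (go to 0, an L position)
n=6: W (go to 4, an L position)
n=7: W (go to 0, an L position)
n=8: W (go to 4, an L position)
n=9: L (options 6(W), 8(W) are all W)
n=10: W (go to 9, an L position)
n=11: W (go to 0, an L position)
n=12: W (go to 9, an L position)
n=13: W (go to 0, an L position)
n=14: L (options 7(W), 12(W), 13(W) are all W)
n=15: W (go to 14, an L position)
n=16: W (go to 14, an L position)
n=17: W (go to 0, an L position)
n=18: W (go to 9, an L position)
n=19: W (go to 0, an L position)
n=20: L (options 10(W), 15(W), 18(W), 19(W) are all W)
n=21: W (go to 14, an L position)
n=22: W (go to 20, an L position)
n=23: W (go to 0, an L position)
n=24: L (options 12(W), 21(W), 22(W), 23(W) are all W)
n=25: W (go to 20, an L position)
n=26: W (go to 24, an L position)
n=27: W (go to 24, an L position)
n=28: W (go to 14, an L position)
n=29: W (go to 0, an L position)
n=30: L (options 15(W), 25(W), 27(W), 28(W), 29(W) are all W)
n=31: W (go to 0, an L position)
n=32: W (go to 30, an L position)
n=33: W (go to 30, an L position)
Reading off the rows marked L gives the requested list; there are 7 such values of n.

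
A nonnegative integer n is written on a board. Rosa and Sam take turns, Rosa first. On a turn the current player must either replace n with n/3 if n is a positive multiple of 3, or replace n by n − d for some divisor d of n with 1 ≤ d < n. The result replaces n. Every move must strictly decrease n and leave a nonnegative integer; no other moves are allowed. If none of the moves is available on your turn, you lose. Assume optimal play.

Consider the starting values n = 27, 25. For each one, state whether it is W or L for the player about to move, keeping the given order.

27: W, 25: L

Positions with no move are L. A position that does have a move is losing for the player to move precisely when every available move leads to a winning position for the opponent. Fill in the labels:
n=0: no move → L
n=1: no move → L
n=2: reaches L-position 1 → W
n=3: reaches L-position 1 → W
n=4: only reaches 2(W), 3(W), all W → L
n=5: reaches L-position 4 → W
n=6: reaches L-position 4 → W
n=7: only reaches 6(W), which is W → L
n=8: reaches L-position 4 → W
n=9: only reaches 3(W), 6(W), 8(W), all W → L
n=10: reaches L-position 9 → W
n=11: only reaches 10(W), which is W → L
n=12: reaches L-position 4 → W
n=13: only reaches 12(W), which is W → L
n=14: reaches L-position 7 → W
n=15: only reaches 5(W), 10(W), 12(W), 14(W), all W → L
n=16: reaches L-position 15 → W
n=17: only reaches 16(W), which is W → L
n=18: reaches L-position 9 → W
n=19: only reaches 18(W), which is W → L
n=20: reaches L-position 15 → W
n=21: reaches L-position 7 → W
n=22: reaches L-position 11 → W
n=23: only reaches 22(W), which is W → L
n=24: reaches L-position 23 → W
n=25: only reaches 20(W), 24(W), all W → L
n=26: reaches L-position 13 → W
n=27: reaches L-position 9 → W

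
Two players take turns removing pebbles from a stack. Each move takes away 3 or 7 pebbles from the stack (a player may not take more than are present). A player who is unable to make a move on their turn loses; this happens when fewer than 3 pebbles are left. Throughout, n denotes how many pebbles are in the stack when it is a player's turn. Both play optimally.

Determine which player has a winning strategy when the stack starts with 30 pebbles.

The second player wins.

Compute win/loss labels from the base case upward. A position with no move is L. Any other position is W if it can reach an L in one move, else L.
n=0: no move → L
n=1: no move → L
n=2: no move → L
n=3: reaches L-position 0 → W
n=4: reaches L-position 1 → W
n=5: reaches L-position 2 → W
n=6: only reaches 3(W), which is W → L
n=7: reaches L-position 0 → W
n=8: reaches L-position 1 → W
n=9: reaches L-position 6 → W
n=10: only reaches 7(W), 3(W), all W → L
n=11: only reaches 8(W), 4(W), all W → L
n=12: only reaches 9(W), 5(W), all W → L
n=13: reaches L-position 10 → W
n=14: reaches L-position 11 → W
n=15: reaches L-position 12 → W
n=16: only reaches 13(W), 9(W), all W → L
n=17: reaches L-position 10 → W
n=18: reaches L-position 11 → W
n=19: reaches L-position 16 → W
n=20: only reaches 17(W), 13(W), all W → L
n=21: only reaches 18(W), 14(W), all W → L
n=22: only reaches 19(W), 15(W), all W → L
n=23: reaches L-position 20 → W
n=24: reaches L-position 21 → W
n=25: reaches L-position 22 → W
n=26: only reaches 23(W), 19(W), all W → L
n=27: reaches L-position 20 → W
n=28: reaches L-position 21 → W
n=29: reaches L-position 26 → W
n=30: only reaches 27(W), 23(W), all W → L
The starting position 30 is L: whatever the player to move does, the opponent receives a W position.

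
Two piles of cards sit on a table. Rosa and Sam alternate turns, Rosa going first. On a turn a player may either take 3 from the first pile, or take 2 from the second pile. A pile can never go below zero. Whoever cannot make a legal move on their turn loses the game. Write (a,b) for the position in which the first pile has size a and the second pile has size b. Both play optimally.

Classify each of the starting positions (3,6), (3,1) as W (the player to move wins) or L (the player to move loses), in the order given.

Work bottom-up. With no move the player to move loses. Otherwise the position is W if at least one move leads to an L position for the opponent, and L if every move leads to a W.
No move ever increases a pile, so every position that can arise here has a ≤ 3 and b ≤ 6; it is enough to label the cells with 0 ≤ a ≤ 3 and 0 ≤ b ≤ 6.
Every move lowers a or b (never raises either), so fill the grid row by row in increasing a, and left to right within a row: each cell's successors are then already labelled.
      b=0  b=1  b=2  b=3  b=4  b=5  b=6
a=0:    L    L    W    W    L    L    W
a=1:    L    L    W    W    L    L    W
a=2:    L    L    W    W    L    L    W
a=3:    W    W    L    L    W    W    L
Cells with no legal move (terminal, hence L): (0,0), (0,1), (1,0), (1,1), (2,0), (2,1).
The remaining L cells, each justified by listing all of its moves:
(0,4): →(0,2)(W) only, which is W, so L
(0,5): →(0,3)(W) only, which is W, so L
(1,4): →(1,2)(W) only, which is W, so L
(1,5): →(1,3)(W) only, which is W, so L
(2,4): →(2,2)(W) only, which is W, so L
(2,5): →(2,3)(W) only, which is W, so L
(3,2): →(0,2)(W), (3,0)(W) — all W, so L
(3,3): →(0,3)(W), (3,1)(W) — all W, so L
(3,6): →(0,6)(W), (3,4)(W) — all W, so L
Every other cell has at least one move into one of the L cells above, so it is W.
(3,6): one of the L cells justified above, so L
(3,1): the move to (0,1) reaches an L cell, so W

(3,6): L, (3,1): W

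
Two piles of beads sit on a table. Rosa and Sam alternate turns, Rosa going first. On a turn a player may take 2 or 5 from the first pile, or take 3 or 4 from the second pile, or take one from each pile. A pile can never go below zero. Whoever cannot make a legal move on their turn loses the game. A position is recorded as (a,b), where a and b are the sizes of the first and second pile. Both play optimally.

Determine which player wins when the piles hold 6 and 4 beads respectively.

Work bottom-up. With no move the player to move loses. Otherwise the position is W if at least one move leads to an L position for the opponent, and L if every move leads to a W.
No move ever increases a pile, so every position that can arise here has a ≤ 6 and b ≤ 4; it is enough to label the cells with 0 ≤ a ≤ 6 and 0 ≤ b ≤ 4.
Every move lowers a or b (never raises either), so fill the grid row by row in increasing a, and left to right within a row: each cell's successors are then already labelled.
      b=0  b=1  b=2  b=3  b=4
a=0:    L    L    L    W    W
a=1:    L    W    W    W    W
a=2:    W    W    W    L    L
a=3:    W    L    L    L    W
a=4:    L    L    W    W    W
a=5:    W    W    W    W    L
a=6:    W    W    L    L    L
Cells with no legal move (terminal, hence L): (0,0), (0,1), (0,2), (1,0).
The remaining L cells, each justified by listing all of its moves:
(2,3): →(0,3)(W), (2,0)(W), (1,2)(W) — all W, so L
(2,4): →(0,4)(W), (2,1)(W), (2,0)(W), (1,3)(W) — all W, so L
(3,1): →(1,1)(W), (2,0)(W) — all W, so L
(3,2): →(1,2)(W), (2,1)(W) — all W, so L
(3,3): →(1,3)(W), (3,0)(W), (2,2)(W) — all W, so L
(4,0): →(2,0)(W) only, which is W, so L
(4,1): →(2,1)(W), (3,0)(W) — all W, so L
(5,4): →(3,4)(W), (0,4)(W), (5,1)(W), (5,0)(W), (4,3)(W) — all W, so L
(6,2): →(4,2)(W), (1,2)(W), (5,1)(W) — all W, so L
(6,3): →(4,3)(W), (1,3)(W), (6,0)(W), (5,2)(W) — all W, so L
(6,4): →(4,4)(W), (1,4)(W), (6,1)(W), (6,0)(W), (5,3)(W) — all W, so L
Every other cell has at least one move into one of the L cells above, so it is W.
The starting position (6,4) is L: whatever Rosa does, the opponent receives a W position.

Sam wins.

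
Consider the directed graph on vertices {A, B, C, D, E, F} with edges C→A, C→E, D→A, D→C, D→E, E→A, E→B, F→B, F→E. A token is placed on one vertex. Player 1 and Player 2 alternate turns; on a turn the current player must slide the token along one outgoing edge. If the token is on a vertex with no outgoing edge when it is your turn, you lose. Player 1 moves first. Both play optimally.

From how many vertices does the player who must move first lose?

Positions with no move are L. A position that does have a move is losing for the player to move precisely when every available move leads to a winning position for the opponent. Fill in the labels:
Every edge goes from a vertex to one that appears earlier in the order A, B, E, C, F, D, so processing vertices in that order labels each vertex after all of its successors.
A: no outgoing edge → L
B: no outgoing edge → L
E: W (go to B, an L position)
C: W (go to A, an L position)
F: W (go to B, an L position)
D: W (go to A, an L position)
The L vertices are A, B; that is 2 in all.

2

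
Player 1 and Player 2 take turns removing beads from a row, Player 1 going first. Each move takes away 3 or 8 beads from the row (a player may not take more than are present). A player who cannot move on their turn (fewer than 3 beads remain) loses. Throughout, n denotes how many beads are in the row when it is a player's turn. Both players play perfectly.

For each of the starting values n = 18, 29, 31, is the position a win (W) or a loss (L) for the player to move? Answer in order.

18: L, 29: L, 31: W

Use the standard recursion: the mover loses at a terminal position; elsewhere, the mover wins exactly when some move hands the opponent an L position.
n=0: no move → L
n=1: no move → L
n=2: no move → L
n=3: reaches L-position 0 → W
n=4: reaches L-position 1 → W
n=5: reaches L-position 2 → W
n=6: only reaches 3(W), which is W → L
n=7: only reaches 4(W), which is W → L
n=8: reaches L-position 0 → W
n=9: reaches L-position 6 → W
n=10: reaches L-position 7 → W
n=11: only reaches 8(W), 3(W), all W → L
n=12: only reaches 9(W), 4(W), all W → L
n=13: only reaches 10(W), 5(W), all W → L
n=14: reaches L-position 11 → W
n=15: reaches L-position 12 → W
n=16: reaches L-position 13 → W
n=17: only reaches 14(W), 9(W), all W → L
n=18: only reaches 15(W), 10(W), all W → L
n=19: reaches L-position 11 → W
n=20: reaches L-position 17 → W
n=21: reaches L-position 18 → W
n=22: only reaches 19(W), 14(W), all W → L
n=23: only reaches 20(W), 15(W), all W → L
n=24: only reaches 21(W), 16(W), all W → L
n=25: reaches L-position 22 → W
n=26: reaches L-position 23 → W
n=27: reaches L-position 24 → W
n=28: only reaches 25(W), 20(W), all W → L
n=29: only reaches 26(W), 21(W), all W → L
n=30: reaches L-position 22 → W
n=31: reaches L-position 28 → W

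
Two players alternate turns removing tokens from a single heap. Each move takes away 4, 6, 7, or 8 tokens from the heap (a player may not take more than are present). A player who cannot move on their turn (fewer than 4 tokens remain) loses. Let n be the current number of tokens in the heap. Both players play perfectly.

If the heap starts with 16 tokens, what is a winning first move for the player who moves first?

Remove 4, leaving 12.

Build the W/L table. Terminal = L. A non-terminal position is W if it has a move to some L; otherwise it is L.
n=0: no move → L
n=1: no move → L
n=2: no move → L
n=3: no move → L
n=4: can move to 0, which is L ⇒ W
n=5: can move to 1, which is L ⇒ W
n=6: can move to 2, which is L ⇒ W
n=7: can move to 3, which is L ⇒ W
n=8: can move to 2, which is L ⇒ W
n=9: can move to 3, which is L ⇒ W
n=10: can move to 3, which is L ⇒ W
n=11: can move to 3, which is L ⇒ W
n=12: moves to 8(W), 6(W), 5(W), 4(W); every one is W ⇒ L
n=13: moves to 9(W), 7(W), 6(W), 5(W); every one is W ⇒ L
n=14: moves to 10(W), 8(W), 7(W), 6(W); every one is W ⇒ L
n=15: moves to 11(W), 9(W), 8(W), 7(W); every one is W ⇒ L
n=16: can move to 12, which is L ⇒ W
From 16, the L positions reachable in one move are: 12.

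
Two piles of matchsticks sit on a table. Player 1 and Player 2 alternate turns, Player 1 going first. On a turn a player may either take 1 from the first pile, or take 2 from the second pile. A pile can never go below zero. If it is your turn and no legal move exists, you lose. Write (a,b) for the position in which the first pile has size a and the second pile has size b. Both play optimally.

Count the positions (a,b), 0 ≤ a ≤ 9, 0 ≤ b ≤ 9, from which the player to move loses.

50

Use the standard recursion: the mover loses at a terminal position; elsewhere, the mover wins exactly when some move hands the opponent an L position.
Every move lowers a or b (never raises either), so fill the grid row by row in increasing a, and left to right within a row: each cell's successors are then already labelled.
      b=0  b=1  b=2  b=3  b=4  b=5  b=6  b=7  b=8  b=9
a=0:    L    L    W    W    L    L    W    W    L    L
a=1:    W    W    L    L    W    W    L    L    W    W
a=2:    L    L    W    W    L    L    W    W    L    L
a=3:    W    W    L    L    W    W    L    L    W    W
a=4:    L    L    W    W    L    L    W    W    L    L
a=5:    W    W    L    L    W    W    L    L    W    W
a=6:    L    L    W    W    L    L    W    W    L    L
a=7:    W    W    L    L    W    W    L    L    W    W
a=8:    L    L    W    W    L    L    W    W    L    L
a=9:    W    W    L    L    W    W    L    L    W    W
Cells with no legal move (terminal, hence L): (0,0), (0,1).
The remaining L cells, each justified by listing all of its moves:
(0,4): L (sole option (0,2)(W) is W)
(0,5): L (sole option (0,3)(W) is W)
(0,8): L (sole option (0,6)(W) is W)
(0,9): L (sole option (0,7)(W) is W)
(1,2): L (options (0,2)(W), (1,0)(W) are all W)
(1,3): L (options (0,3)(W), (1,1)(W) are all W)
(1,6): L (options (0,6)(W), (1,4)(W) are all W)
(1,7): L (options (0,7)(W), (1,5)(W) are all W)
(2,0): L (sole option (1,0)(W) is W)
(2,1): L (sole option (1,1)(W) is W)
(2,4): L (options (1,4)(W), (2,2)(W) are all W)
(2,5): L (options (1,5)(W), (2,3)(W) are all W)
(2,8): L (options (1,8)(W), (2,6)(W) are all W)
(2,9): L (options (1,9)(W), (2,7)(W) are all W)
(3,2): L (options (2,2)(W), (3,0)(W) are all W)
(3,3): L (options (2,3)(W), (3,1)(W) are all W)
(3,6): L (options (2,6)(W), (3,4)(W) are all W)
(3,7): L (options (2,7)(W), (3,5)(W) are all W)
(4,0): L (sole option (3,0)(W) is W)
(4,1): L (sole option (3,1)(W) is W)
(4,4): L (options (3,4)(W), (4,2)(W) are all W)
(4,5): L (options (3,5)(W), (4,3)(W) are all W)
(4,8): L (options (3,8)(W), (4,6)(W) are all W)
(4,9): L (options (3,9)(W), (4,7)(W) are all W)
(5,2): L (options (4,2)(W), (5,0)(W) are all W)
(5,3): L (options (4,3)(W), (5,1)(W) are all W)
(5,6): L (options (4,6)(W), (5,4)(W) are all W)
(5,7): L (options (4,7)(W), (5,5)(W) are all W)
(6,0): L (sole option (5,0)(W) is W)
(6,1): L (sole option (5,1)(W) is W)
(6,4): L (options (5,4)(W), (6,2)(W) are all W)
(6,5): L (options (5,5)(W), (6,3)(W) are all W)
(6,8): L (options (5,8)(W), (6,6)(W) are all W)
(6,9): L (options (5,9)(W), (6,7)(W) are all W)
(7,2): L (options (6,2)(W), (7,0)(W) are all W)
(7,3): L (options (6,3)(W), (7,1)(W) are all W)
(7,6): L (options (6,6)(W), (7,4)(W) are all W)
(7,7): L (options (6,7)(W), (7,5)(W) are all W)
(8,0): L (sole option (7,0)(W) is W)
(8,1): L (sole option (7,1)(W) is W)
(8,4): L (options (7,4)(W), (8,2)(W) are all W)
(8,5): L (options (7,5)(W), (8,3)(W) are all W)
(8,8): L (options (7,8)(W), (8,6)(W) are all W)
(8,9): L (options (7,9)(W), (8,7)(W) are all W)
(9,2): L (options (8,2)(W), (9,0)(W) are all W)
(9,3): L (options (8,3)(W), (9,1)(W) are all W)
(9,6): L (options (8,6)(W), (9,4)(W) are all W)
(9,7): L (options (8,7)(W), (9,5)(W) are all W)
Every other cell has at least one move into one of the L cells above, so it is W.
L cells per row: a=0: 6, a=1: 4, a=2: 6, a=3: 4, a=4: 6, a=5: 4, a=6: 6, a=7: 4, a=8: 6, a=9: 4; total 50.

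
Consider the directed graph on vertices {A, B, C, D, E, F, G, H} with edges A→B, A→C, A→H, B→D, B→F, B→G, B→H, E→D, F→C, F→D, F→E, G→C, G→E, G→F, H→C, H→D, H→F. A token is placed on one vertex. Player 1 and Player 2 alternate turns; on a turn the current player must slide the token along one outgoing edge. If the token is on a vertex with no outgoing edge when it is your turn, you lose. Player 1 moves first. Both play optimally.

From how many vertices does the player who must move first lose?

Build the W/L table. Terminal = L. A non-terminal position is W if it has a move to some L; otherwise it is L.
Every edge goes from a vertex to one that appears earlier in the order C, D, E, F, G, H, B, A, so processing vertices in that order labels each vertex after all of its successors.
C: no outgoing edge → L
D: no outgoing edge → L
E: can move to D, which is L ⇒ W
F: can move to D, which is L ⇒ W
G: can move to C, which is L ⇒ W
H: can move to D, which is L ⇒ W
B: can move to D, which is L ⇒ W
A: can move to C, which is L ⇒ W
The L vertices are C, D; that is 2 in all.

2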